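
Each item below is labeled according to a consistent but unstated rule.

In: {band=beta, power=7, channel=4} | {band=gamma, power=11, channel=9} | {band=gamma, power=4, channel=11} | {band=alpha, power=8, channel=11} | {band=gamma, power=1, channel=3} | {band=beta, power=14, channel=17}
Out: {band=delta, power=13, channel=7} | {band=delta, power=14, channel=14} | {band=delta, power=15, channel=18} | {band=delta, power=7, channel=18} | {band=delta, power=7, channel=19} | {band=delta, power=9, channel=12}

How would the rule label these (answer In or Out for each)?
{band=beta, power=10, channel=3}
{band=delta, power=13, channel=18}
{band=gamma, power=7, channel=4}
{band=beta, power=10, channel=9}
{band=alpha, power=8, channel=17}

In, Out, In, In, In

Comparing the two groups points to one rule — band is not delta.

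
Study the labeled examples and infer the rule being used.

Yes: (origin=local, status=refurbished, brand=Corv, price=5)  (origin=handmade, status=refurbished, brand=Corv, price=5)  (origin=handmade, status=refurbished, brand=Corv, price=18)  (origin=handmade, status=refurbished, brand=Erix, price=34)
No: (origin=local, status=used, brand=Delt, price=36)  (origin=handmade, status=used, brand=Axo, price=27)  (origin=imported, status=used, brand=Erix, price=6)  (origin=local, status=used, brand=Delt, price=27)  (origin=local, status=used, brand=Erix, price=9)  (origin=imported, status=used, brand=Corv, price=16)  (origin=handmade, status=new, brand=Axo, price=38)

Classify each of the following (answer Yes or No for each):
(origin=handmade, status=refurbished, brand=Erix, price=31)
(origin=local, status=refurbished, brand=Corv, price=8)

The simplest hypothesis consistent with all the labels is: status is refurbished.
(origin=handmade, status=refurbished, brand=Erix, price=31) → status is refurbished → Yes. (origin=local, status=refurbished, brand=Corv, price=8) → status is refurbished → Yes.

Yes, Yes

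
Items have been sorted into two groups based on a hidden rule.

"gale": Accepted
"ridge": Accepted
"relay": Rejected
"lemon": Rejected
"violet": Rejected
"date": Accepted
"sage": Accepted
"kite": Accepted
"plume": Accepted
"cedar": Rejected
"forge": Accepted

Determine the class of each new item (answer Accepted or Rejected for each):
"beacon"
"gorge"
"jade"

'Accepted' ⟺ ends with 'e'.

Rejected, Accepted, Accepted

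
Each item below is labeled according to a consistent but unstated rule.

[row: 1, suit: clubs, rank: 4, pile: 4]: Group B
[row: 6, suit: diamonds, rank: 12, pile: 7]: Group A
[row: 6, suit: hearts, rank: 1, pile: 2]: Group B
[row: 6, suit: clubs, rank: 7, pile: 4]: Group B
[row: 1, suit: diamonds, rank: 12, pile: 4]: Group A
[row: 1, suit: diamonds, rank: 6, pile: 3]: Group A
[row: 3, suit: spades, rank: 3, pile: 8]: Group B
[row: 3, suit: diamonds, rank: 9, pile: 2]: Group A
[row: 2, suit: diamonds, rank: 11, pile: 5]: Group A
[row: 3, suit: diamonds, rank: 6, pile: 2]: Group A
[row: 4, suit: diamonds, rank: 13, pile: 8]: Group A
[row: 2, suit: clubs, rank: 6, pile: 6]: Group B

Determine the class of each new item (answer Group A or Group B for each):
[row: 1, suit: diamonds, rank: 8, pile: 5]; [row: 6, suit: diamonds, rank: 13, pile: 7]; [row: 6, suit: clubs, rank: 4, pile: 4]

Group A, Group A, Group B

Comparing the two groups points to one rule — suit is diamonds.
Group A: [row: 1, suit: diamonds, rank: 8, pile: 5], since suit is diamonds. Group A: [row: 6, suit: diamonds, rank: 13, pile: 7], since suit is diamonds. Group B: [row: 6, suit: clubs, rank: 4, pile: 4], since suit is clubs.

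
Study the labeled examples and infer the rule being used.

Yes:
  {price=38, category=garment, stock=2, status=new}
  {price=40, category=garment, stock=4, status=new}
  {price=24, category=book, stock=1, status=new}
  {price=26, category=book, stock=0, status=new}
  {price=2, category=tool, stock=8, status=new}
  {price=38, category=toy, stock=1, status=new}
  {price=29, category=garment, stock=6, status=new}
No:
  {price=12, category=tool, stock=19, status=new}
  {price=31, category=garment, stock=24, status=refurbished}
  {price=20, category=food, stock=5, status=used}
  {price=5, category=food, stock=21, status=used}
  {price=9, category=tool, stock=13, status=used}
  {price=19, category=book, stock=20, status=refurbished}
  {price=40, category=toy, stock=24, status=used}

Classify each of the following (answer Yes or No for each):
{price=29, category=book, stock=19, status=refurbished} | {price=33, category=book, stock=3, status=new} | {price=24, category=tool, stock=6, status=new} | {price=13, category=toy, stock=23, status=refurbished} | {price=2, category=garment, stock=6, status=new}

The pattern is that an item is 'Yes' exactly when: status is new AND stock ≤ 8.
{price=29, category=book, stock=19, status=refurbished}: No (status is refurbished, stock = 19). {price=33, category=book, stock=3, status=new}: Yes (status is new, stock = 3). {price=24, category=tool, stock=6, status=new}: Yes (status is new, stock = 6). {price=13, category=toy, stock=23, status=refurbished}: No (status is refurbished, stock = 23). {price=2, category=garment, stock=6, status=new}: Yes (status is new, stock = 6).

No, Yes, Yes, No, Yes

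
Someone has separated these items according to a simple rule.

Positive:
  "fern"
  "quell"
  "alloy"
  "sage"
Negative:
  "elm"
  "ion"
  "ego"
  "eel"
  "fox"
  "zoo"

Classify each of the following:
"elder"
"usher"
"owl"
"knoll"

Every 'Positive' example satisfies: length ≥ 4. None of the 'Negative' examples do.
"elder": length 5 — checks out, so Positive.
"usher": length 5 — checks out, so Positive.
"owl": length 3 — does not fit, so Negative.
"knoll": length 5 — checks out, so Positive.

Positive, Positive, Negative, Positive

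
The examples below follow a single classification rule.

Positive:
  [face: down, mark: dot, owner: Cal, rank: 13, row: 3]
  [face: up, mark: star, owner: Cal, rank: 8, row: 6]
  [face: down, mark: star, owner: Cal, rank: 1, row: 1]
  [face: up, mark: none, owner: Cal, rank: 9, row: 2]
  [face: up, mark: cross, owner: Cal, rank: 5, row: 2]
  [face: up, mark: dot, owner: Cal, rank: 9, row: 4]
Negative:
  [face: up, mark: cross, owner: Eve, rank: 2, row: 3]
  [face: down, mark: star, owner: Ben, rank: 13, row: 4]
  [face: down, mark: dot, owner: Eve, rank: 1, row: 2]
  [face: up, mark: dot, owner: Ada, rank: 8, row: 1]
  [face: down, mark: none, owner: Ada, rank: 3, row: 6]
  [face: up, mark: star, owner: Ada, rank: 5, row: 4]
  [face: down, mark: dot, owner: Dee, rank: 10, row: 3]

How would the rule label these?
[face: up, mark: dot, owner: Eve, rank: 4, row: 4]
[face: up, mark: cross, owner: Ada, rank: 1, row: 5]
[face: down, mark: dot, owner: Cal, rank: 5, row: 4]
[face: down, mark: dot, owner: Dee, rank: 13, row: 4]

Comparing the two groups points to one rule — owner is Cal.
[face: up, mark: dot, owner: Eve, rank: 4, row: 4] — owner is Eve, hence Negative.
[face: up, mark: cross, owner: Ada, rank: 1, row: 5] — owner is Ada, hence Negative.
[face: down, mark: dot, owner: Cal, rank: 5, row: 4] — owner is Cal, hence Positive.
[face: down, mark: dot, owner: Dee, rank: 13, row: 4] — owner is Dee, hence Negative.

Negative, Negative, Positive, Negative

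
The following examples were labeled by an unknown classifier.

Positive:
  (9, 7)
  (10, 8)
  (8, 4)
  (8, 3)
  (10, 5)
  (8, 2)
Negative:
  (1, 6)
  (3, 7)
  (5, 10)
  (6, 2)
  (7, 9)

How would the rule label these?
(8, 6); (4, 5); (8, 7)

Positive, Negative, Positive

Rule: first ≥ 8. This holds for each 'Positive' example and fails for each 'Negative' one.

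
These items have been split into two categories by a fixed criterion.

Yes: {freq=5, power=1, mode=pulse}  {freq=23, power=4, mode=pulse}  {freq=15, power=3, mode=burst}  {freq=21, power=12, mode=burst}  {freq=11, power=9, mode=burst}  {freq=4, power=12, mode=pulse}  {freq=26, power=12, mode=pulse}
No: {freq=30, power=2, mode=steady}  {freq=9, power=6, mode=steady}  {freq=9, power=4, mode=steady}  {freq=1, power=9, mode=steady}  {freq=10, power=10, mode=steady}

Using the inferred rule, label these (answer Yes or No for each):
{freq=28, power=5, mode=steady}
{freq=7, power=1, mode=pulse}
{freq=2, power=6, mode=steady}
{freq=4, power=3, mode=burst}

No, Yes, No, Yes

A rule that fits every label: mode is not steady — true of each 'Yes' example, false of each 'No' one.
{freq=28, power=5, mode=steady} — mode is steady, hence No. {freq=7, power=1, mode=pulse} — mode is pulse, hence Yes. {freq=2, power=6, mode=steady} — mode is steady, hence No. {freq=4, power=3, mode=burst} — mode is burst, hence Yes.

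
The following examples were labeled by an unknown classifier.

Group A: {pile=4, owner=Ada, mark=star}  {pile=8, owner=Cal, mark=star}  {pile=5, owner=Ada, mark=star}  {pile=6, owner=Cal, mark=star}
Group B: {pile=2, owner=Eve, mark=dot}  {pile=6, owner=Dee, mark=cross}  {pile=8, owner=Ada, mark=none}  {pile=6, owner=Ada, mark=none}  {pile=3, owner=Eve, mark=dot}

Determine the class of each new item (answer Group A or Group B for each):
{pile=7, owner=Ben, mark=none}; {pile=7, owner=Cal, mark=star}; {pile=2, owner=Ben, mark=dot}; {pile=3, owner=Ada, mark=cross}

Group B, Group A, Group B, Group B

Every 'Group A' example satisfies: mark is star. None of the 'Group B' examples do.
{pile=7, owner=Ben, mark=none}: mark is none, fails the rule → Group B. {pile=7, owner=Cal, mark=star}: mark is star, satisfies this → Group A. {pile=2, owner=Ben, mark=dot}: mark is dot, fails the rule → Group B. {pile=3, owner=Ada, mark=cross}: mark is cross, fails the rule → Group B.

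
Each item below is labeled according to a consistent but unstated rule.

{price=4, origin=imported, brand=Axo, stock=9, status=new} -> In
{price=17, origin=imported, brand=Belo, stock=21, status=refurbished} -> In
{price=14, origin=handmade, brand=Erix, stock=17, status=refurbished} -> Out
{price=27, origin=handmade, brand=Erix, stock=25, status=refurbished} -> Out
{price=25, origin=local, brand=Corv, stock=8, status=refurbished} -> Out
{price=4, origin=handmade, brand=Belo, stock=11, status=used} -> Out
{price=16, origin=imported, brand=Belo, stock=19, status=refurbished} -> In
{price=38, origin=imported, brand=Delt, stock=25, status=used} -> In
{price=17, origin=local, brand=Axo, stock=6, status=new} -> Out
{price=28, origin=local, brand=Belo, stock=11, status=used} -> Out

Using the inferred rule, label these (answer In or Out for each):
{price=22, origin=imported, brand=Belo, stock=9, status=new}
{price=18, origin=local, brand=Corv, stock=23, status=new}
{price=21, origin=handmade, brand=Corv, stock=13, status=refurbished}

In, Out, Out

Looking at the examples, the only property every 'In' case has and every 'Out' case lacks is: origin is imported.
{price=22, origin=imported, brand=Belo, stock=9, status=new}: origin is imported, passes → In. {price=18, origin=local, brand=Corv, stock=23, status=new}: origin is local, does not satisfy this → Out. {price=21, origin=handmade, brand=Corv, stock=13, status=refurbished}: origin is handmade, does not satisfy this → Out.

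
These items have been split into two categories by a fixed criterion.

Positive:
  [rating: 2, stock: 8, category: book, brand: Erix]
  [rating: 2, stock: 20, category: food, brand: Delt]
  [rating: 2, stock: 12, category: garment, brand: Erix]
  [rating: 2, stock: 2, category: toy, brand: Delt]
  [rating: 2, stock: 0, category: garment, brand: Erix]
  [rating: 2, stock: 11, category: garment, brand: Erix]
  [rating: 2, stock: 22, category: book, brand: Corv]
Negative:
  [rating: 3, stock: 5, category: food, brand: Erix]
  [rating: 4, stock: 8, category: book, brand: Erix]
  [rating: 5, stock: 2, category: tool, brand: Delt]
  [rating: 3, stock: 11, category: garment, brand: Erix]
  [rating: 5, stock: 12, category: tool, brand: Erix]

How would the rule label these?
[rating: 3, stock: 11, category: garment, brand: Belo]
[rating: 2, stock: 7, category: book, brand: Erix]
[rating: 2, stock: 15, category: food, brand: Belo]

Negative, Positive, Positive

All 'Positive' examples share one property — rating = 2 — and every 'Negative' example lacks it.
[rating: 3, stock: 11, category: garment, brand: Belo]: Negative (rating = 3).
[rating: 2, stock: 7, category: book, brand: Erix]: Positive (rating = 2).
[rating: 2, stock: 15, category: food, brand: Belo]: Positive (rating = 2).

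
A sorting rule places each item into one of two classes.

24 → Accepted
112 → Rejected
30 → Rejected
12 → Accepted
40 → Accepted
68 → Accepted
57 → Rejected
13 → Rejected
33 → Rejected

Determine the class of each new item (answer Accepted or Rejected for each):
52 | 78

One predicate separates the groups cleanly: multiple of 4 AND at most 68.
Accepted: 52, since 52 = 4·13, 52 ≤ 68. Rejected: 78, since 78 = 4·19 + 2, 78 > 68.

Accepted, Rejected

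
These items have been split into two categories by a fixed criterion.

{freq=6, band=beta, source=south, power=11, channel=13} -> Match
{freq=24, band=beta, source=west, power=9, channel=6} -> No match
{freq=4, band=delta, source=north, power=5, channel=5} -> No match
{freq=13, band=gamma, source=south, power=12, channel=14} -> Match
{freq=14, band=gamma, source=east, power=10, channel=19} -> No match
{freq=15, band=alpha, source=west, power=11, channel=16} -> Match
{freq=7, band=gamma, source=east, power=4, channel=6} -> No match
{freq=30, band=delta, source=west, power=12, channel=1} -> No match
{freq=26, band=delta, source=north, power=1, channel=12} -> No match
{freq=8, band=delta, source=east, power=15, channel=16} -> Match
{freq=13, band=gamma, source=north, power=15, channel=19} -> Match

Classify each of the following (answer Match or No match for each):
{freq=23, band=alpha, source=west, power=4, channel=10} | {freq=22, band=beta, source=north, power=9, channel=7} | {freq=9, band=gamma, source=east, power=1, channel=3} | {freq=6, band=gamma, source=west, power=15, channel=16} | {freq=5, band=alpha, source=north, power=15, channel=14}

A rule that fits every label: power ≥ 11 AND freq ≤ 15 — true of each 'Match' example, false of each 'No match' one.
{freq=23, band=alpha, source=west, power=4, channel=10}: power = 4, freq = 23 — does not fit, so No match.
{freq=22, band=beta, source=north, power=9, channel=7}: power = 9, freq = 22 — does not fit, so No match.
{freq=9, band=gamma, source=east, power=1, channel=3}: power = 1, freq = 9 — does not fit, so No match.
{freq=6, band=gamma, source=west, power=15, channel=16}: power = 15, freq = 6 — satisfies this, so Match.
{freq=5, band=alpha, source=north, power=15, channel=14}: power = 15, freq = 5 — satisfies this, so Match.

No match, No match, No match, Match, Match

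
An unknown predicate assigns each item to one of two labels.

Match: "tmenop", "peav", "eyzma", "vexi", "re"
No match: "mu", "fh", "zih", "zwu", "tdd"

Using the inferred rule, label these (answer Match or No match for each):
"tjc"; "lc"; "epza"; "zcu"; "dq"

Rule: contains 'e'. This holds for each 'Match' example and fails for each 'No match' one.
"tjc": no 'e', does not pass → No match.
"lc": no 'e', does not pass → No match.
"epza": has 'e', matches → Match.
"zcu": no 'e', does not pass → No match.
"dq": no 'e', does not pass → No match.

No match, No match, Match, No match, No match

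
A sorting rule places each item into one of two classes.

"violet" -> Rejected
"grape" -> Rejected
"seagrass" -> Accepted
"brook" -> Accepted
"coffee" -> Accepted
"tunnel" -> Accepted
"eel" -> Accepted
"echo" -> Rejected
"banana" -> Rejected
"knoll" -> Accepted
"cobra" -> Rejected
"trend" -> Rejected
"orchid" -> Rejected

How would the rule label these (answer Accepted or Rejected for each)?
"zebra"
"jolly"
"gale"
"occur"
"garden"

Rejected, Accepted, Rejected, Accepted, Rejected

Rule: has a double letter. This holds for each 'Accepted' example and fails for each 'Rejected' one.
"zebra": no doubled letter — does not pass, so Rejected. "jolly": 'll' doubled — qualifies, so Accepted. "gale": no doubled letter — does not pass, so Rejected. "occur": 'cc' doubled — qualifies, so Accepted. "garden": no doubled letter — does not pass, so Rejected.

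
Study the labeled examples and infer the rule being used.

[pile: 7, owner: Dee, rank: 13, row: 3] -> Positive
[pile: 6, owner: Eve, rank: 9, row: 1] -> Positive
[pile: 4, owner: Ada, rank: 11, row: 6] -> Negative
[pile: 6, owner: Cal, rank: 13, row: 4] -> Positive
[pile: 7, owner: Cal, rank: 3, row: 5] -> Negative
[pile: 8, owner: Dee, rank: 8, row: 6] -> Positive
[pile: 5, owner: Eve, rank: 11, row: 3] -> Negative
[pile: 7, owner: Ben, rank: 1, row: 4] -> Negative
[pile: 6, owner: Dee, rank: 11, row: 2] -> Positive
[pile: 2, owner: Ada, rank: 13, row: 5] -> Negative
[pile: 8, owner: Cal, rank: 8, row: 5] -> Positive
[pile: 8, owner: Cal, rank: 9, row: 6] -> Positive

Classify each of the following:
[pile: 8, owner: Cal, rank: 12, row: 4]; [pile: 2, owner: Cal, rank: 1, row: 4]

Positive, Negative

Every 'Positive' example satisfies: rank ≥ 8 AND pile ≥ 6. None of the 'Negative' examples do.
[pile: 8, owner: Cal, rank: 12, row: 4] — rank = 12, pile = 8, hence Positive.
[pile: 2, owner: Cal, rank: 1, row: 4] — rank = 1, pile = 2, hence Negative.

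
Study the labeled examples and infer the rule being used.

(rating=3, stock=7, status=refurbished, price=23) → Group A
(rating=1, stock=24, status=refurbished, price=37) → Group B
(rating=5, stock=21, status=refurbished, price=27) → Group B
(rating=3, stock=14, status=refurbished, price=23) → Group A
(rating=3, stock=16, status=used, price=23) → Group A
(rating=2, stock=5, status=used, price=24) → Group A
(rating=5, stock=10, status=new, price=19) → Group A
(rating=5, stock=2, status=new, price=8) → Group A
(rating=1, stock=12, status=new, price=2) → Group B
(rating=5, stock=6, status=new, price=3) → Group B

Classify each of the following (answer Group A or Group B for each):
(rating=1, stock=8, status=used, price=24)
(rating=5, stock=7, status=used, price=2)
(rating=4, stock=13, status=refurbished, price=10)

Group A, Group B, Group A

One predicate separates the groups cleanly: price ≥ 8 AND price ≤ 24.
(rating=1, stock=8, status=used, price=24) — price = 24, hence Group A. (rating=5, stock=7, status=used, price=2) — price = 2, hence Group B. (rating=4, stock=13, status=refurbished, price=10) — price = 10, hence Group A.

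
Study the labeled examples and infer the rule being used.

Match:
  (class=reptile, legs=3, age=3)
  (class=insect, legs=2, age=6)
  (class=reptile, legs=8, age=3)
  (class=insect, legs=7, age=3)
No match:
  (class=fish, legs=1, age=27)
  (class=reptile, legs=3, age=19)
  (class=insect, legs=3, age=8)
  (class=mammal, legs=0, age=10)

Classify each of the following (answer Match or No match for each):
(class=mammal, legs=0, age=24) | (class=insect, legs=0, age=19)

No match, No match

The rule appears to be: age ≤ 6.
(class=mammal, legs=0, age=24): age = 24 — does not fit, so No match.
(class=insect, legs=0, age=19): age = 19 — does not fit, so No match.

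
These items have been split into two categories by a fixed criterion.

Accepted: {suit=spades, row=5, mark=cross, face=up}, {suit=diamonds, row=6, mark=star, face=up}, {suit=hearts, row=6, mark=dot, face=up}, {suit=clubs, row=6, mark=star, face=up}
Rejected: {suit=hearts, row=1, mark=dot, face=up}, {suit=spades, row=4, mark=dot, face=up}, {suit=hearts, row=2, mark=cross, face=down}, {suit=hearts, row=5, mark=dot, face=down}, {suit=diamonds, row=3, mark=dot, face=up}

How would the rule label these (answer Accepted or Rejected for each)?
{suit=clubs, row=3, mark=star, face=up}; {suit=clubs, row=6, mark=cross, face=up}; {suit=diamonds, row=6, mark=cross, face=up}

The distinguishing property — face is up AND row ≥ 5 — holds for all the 'Accepted' cases and none of the 'Rejected' cases.
{suit=clubs, row=3, mark=star, face=up} → face is up, row = 3 → Rejected.
{suit=clubs, row=6, mark=cross, face=up} → face is up, row = 6 → Accepted.
{suit=diamonds, row=6, mark=cross, face=up} → face is up, row = 6 → Accepted.

Rejected, Accepted, Accepted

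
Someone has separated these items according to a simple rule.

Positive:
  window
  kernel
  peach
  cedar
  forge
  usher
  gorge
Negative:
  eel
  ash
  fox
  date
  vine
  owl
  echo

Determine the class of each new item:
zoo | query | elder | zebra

Every 'Positive' example satisfies: length ≥ 5. None of the 'Negative' examples do.
zoo — length 3, hence Negative. query — length 5, hence Positive. elder — length 5, hence Positive. zebra — length 5, hence Positive.

Negative, Positive, Positive, Positive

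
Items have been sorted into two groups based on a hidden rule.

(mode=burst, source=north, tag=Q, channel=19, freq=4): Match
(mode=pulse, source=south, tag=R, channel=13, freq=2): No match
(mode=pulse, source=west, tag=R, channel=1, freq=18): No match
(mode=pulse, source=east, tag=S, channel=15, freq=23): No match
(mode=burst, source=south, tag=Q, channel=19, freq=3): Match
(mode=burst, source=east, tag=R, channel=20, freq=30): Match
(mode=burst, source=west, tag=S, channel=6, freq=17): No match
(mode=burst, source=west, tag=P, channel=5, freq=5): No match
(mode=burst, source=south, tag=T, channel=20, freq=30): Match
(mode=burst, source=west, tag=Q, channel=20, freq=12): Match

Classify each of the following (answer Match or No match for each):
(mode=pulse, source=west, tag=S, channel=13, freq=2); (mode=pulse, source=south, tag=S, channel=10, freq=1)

No match, No match

A rule that fits every label: channel ≥ 19 — true of each 'Match' example, false of each 'No match' one.
(mode=pulse, source=west, tag=S, channel=13, freq=2): channel = 13 — doesn't qualify, so No match.
(mode=pulse, source=south, tag=S, channel=10, freq=1): channel = 10 — doesn't qualify, so No match.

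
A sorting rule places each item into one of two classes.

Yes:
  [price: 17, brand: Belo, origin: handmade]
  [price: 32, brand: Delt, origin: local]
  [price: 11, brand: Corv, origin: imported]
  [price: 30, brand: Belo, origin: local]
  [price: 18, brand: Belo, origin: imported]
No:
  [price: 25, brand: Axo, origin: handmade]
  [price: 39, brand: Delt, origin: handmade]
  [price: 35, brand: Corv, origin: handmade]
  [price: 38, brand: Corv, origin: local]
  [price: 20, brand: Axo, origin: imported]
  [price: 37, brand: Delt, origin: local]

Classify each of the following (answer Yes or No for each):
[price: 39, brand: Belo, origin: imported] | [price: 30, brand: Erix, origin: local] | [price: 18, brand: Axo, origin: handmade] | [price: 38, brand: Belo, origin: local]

'Yes' ⟺ brand is not Axo AND price ≤ 32.
[price: 39, brand: Belo, origin: imported] — brand is Belo, price = 39, hence No. [price: 30, brand: Erix, origin: local] — brand is Erix, price = 30, hence Yes. [price: 18, brand: Axo, origin: handmade] — brand is Axo, price = 18, hence No. [price: 38, brand: Belo, origin: local] — brand is Belo, price = 38, hence No.

No, Yes, No, No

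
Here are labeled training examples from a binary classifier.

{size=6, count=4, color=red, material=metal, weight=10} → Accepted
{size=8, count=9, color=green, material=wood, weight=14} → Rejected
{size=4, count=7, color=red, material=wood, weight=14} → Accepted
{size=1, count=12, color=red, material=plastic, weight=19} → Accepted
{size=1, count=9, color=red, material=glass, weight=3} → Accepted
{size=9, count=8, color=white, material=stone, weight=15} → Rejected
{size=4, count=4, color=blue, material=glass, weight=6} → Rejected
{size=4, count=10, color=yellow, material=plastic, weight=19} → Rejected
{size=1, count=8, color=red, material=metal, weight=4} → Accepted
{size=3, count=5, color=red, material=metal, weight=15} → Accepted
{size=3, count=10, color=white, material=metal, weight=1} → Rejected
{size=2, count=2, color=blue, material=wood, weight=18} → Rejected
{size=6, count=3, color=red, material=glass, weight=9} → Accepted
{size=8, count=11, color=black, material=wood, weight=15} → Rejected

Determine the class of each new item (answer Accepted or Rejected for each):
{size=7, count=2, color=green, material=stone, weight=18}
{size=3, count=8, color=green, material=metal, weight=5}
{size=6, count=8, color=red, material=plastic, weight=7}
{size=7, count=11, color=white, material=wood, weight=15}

Rejected, Rejected, Accepted, Rejected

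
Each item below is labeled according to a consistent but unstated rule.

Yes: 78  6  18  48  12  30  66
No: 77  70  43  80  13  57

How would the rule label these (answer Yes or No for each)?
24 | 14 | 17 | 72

Yes, No, No, Yes

All 'Yes' examples share one property — multiple of 6 — and every 'No' example lacks it.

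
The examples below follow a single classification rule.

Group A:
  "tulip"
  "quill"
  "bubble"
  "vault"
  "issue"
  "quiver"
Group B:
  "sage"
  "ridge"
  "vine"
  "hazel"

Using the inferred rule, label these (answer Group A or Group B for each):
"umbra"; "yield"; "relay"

The distinguishing property — contains 'u' — holds for all the 'Group A' cases and none of the 'Group B' cases.

Group A, Group B, Group B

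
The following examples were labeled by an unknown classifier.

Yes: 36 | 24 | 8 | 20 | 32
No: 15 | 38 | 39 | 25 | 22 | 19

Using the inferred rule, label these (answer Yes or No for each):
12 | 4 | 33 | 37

Yes, Yes, No, No

All 'Yes' examples share one property — multiple of 4 — and every 'No' example lacks it.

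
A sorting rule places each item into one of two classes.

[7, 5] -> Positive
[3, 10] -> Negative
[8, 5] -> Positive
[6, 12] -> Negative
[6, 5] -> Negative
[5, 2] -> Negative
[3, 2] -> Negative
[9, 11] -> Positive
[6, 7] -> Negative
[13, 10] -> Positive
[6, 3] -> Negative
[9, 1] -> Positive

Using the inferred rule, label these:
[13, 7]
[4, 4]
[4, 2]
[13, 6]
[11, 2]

The classifier is using: first ≥ 7.

Positive, Negative, Negative, Positive, Positive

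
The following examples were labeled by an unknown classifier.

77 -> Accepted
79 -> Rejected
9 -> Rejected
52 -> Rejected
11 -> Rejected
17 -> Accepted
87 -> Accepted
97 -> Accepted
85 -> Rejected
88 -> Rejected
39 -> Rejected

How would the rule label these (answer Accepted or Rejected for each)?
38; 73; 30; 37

Rejected, Rejected, Rejected, Accepted

One predicate separates the groups cleanly: ends in digit 7.
38 → last digit 8 → Rejected. 73 → last digit 3 → Rejected. 30 → last digit 0 → Rejected. 37 → last digit 7 → Accepted.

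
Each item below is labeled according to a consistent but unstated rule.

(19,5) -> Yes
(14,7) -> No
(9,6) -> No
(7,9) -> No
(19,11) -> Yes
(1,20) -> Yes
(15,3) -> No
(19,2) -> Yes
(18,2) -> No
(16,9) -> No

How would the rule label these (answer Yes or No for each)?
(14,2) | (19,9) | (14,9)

The simplest hypothesis consistent with all the labels is: max ≥ 19.
No: (14,2), since max 14. Yes: (19,9), since max 19. No: (14,9), since max 14.

No, Yes, No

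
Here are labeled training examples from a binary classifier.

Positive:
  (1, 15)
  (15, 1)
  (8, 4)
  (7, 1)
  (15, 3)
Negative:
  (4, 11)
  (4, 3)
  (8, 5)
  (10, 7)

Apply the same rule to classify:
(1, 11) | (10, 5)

Positive, Negative

Comparing the two groups points to one rule — sum is even.
(1, 11) → 1+11 = 12 → Positive. (10, 5) → 10+5 = 15 → Negative.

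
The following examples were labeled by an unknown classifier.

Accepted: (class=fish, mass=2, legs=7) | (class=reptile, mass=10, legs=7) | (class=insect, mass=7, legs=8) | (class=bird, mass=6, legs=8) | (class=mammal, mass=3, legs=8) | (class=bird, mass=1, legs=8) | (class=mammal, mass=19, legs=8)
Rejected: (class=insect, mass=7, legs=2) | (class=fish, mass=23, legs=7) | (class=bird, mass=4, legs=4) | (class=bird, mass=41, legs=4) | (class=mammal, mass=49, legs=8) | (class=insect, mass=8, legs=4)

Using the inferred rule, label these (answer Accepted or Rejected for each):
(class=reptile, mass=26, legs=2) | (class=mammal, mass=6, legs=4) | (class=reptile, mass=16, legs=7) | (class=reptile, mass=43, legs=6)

Rejected, Rejected, Accepted, Rejected

The classifier is using: mass ≤ 19 AND legs ≥ 7.
(class=reptile, mass=26, legs=2) — mass = 26, legs = 2, hence Rejected.
(class=mammal, mass=6, legs=4) — mass = 6, legs = 4, hence Rejected.
(class=reptile, mass=16, legs=7) — mass = 16, legs = 7, hence Accepted.
(class=reptile, mass=43, legs=6) — mass = 43, legs = 6, hence Rejected.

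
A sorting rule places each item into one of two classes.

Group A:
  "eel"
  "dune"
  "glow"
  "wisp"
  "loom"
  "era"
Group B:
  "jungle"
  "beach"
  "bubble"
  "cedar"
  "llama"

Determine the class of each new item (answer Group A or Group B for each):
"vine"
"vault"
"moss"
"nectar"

Group A, Group B, Group A, Group B

The rule appears to be: length ≤ 4.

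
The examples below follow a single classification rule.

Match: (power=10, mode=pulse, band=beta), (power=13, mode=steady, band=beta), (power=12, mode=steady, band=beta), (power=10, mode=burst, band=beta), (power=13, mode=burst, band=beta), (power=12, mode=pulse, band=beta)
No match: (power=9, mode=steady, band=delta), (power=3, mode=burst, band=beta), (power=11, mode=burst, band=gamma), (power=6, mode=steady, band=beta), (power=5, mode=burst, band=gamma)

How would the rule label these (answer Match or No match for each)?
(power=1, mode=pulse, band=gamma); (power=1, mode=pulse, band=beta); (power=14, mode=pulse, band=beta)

No match, No match, Match

The pattern is that an item is 'Match' exactly when: band is beta AND power ≥ 9.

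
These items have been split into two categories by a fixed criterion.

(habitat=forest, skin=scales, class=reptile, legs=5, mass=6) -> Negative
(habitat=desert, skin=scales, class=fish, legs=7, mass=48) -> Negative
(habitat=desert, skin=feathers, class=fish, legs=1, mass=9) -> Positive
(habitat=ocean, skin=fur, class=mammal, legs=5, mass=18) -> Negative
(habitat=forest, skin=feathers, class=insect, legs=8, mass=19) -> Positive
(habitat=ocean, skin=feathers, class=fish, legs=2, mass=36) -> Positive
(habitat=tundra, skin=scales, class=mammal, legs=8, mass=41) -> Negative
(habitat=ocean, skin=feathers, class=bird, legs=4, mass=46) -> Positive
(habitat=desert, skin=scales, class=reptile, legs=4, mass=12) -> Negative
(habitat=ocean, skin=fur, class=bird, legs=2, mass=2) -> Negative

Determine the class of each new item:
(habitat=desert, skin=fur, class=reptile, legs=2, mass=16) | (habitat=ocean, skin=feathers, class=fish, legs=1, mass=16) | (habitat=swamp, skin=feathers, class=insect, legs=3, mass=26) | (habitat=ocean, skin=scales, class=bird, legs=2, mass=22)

Negative, Positive, Positive, Negative

'Positive' ⟺ skin is feathers.
(habitat=desert, skin=fur, class=reptile, legs=2, mass=16) → skin is fur → Negative.
(habitat=ocean, skin=feathers, class=fish, legs=1, mass=16) → skin is feathers → Positive.
(habitat=swamp, skin=feathers, class=insect, legs=3, mass=26) → skin is feathers → Positive.
(habitat=ocean, skin=scales, class=bird, legs=2, mass=22) → skin is scales → Negative.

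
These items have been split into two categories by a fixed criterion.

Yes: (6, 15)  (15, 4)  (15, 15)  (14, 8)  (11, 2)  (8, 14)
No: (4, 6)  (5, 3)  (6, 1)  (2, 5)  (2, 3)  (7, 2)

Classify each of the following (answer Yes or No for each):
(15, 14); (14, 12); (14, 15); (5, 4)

Yes, Yes, Yes, No

One predicate separates the groups cleanly: sum ≥ 13.
(15, 14): Yes (15+14 = 29). (14, 12): Yes (14+12 = 26). (14, 15): Yes (14+15 = 29). (5, 4): No (5+4 = 9).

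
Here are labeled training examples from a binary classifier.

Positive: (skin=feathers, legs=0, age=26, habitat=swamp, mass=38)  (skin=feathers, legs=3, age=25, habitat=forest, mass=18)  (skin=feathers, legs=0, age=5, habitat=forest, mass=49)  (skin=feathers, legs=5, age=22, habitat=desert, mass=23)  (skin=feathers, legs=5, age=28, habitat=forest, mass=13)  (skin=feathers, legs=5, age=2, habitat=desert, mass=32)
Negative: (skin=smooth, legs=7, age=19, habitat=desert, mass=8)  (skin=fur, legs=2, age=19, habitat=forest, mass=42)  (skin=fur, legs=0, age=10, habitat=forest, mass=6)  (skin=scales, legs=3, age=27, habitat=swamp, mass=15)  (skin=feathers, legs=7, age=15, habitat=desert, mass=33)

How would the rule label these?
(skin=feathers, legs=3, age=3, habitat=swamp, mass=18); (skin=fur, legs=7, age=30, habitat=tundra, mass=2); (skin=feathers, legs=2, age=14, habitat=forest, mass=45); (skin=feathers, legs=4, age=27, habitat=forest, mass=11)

Positive, Negative, Positive, Positive

All 'Positive' examples share one property — skin is feathers AND legs ≤ 5 — and every 'Negative' example lacks it.
(skin=feathers, legs=3, age=3, habitat=swamp, mass=18) → skin is feathers, legs = 3 → Positive. (skin=fur, legs=7, age=30, habitat=tundra, mass=2) → skin is fur, legs = 7 → Negative. (skin=feathers, legs=2, age=14, habitat=forest, mass=45) → skin is feathers, legs = 2 → Positive. (skin=feathers, legs=4, age=27, habitat=forest, mass=11) → skin is feathers, legs = 4 → Positive.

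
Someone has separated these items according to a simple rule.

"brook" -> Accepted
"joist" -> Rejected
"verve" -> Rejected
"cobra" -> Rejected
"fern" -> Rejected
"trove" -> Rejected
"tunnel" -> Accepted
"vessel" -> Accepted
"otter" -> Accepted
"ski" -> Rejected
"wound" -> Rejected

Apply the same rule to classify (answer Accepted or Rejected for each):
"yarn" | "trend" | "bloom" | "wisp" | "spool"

Rejected, Rejected, Accepted, Rejected, Accepted

The classifier is using: has a double letter.
"yarn" → no doubled letter → Rejected. "trend" → no doubled letter → Rejected. "bloom" → 'oo' doubled → Accepted. "wisp" → no doubled letter → Rejected. "spool" → 'oo' doubled → Accepted.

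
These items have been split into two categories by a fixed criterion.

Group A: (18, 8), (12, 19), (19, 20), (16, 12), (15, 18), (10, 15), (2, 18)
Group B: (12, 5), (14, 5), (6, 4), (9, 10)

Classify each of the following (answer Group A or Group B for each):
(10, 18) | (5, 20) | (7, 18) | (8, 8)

All 'Group A' examples share one property — sum ≥ 20 — and every 'Group B' example lacks it.
(10, 18): Group A (10+18 = 28). (5, 20): Group A (5+20 = 25). (7, 18): Group A (7+18 = 25). (8, 8): Group B (8+8 = 16).

Group A, Group A, Group A, Group B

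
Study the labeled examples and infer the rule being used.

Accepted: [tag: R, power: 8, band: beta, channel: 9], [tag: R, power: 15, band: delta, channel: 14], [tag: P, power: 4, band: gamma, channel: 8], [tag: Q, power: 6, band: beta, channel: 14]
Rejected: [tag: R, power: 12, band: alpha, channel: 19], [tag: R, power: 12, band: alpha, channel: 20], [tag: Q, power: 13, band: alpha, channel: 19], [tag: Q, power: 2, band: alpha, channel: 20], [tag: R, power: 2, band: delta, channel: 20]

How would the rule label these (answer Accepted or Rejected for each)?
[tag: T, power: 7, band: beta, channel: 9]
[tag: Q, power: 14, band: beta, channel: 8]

The rule appears to be: channel ≤ 14.

Accepted, Accepted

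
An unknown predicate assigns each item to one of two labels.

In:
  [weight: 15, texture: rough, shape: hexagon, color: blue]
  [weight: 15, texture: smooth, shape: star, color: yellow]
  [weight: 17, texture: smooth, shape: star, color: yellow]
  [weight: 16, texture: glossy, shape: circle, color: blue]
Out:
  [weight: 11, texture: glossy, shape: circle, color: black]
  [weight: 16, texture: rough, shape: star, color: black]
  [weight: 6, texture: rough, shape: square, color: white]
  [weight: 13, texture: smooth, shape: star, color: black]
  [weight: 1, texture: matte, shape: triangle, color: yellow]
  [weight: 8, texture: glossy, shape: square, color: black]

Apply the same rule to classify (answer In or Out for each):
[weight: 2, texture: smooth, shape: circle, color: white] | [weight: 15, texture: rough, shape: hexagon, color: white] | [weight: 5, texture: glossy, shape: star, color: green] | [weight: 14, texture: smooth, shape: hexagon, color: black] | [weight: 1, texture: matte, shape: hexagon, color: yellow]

Out, In, Out, Out, Out

The common property of the 'In' items is: color is not black AND weight ≥ 8. No 'Out' item has it.
[weight: 2, texture: smooth, shape: circle, color: white]: color is white, weight = 2, doesn't match → Out. [weight: 15, texture: rough, shape: hexagon, color: white]: color is white, weight = 15, fits → In. [weight: 5, texture: glossy, shape: star, color: green]: color is green, weight = 5, doesn't match → Out. [weight: 14, texture: smooth, shape: hexagon, color: black]: color is black, weight = 14, doesn't match → Out. [weight: 1, texture: matte, shape: hexagon, color: yellow]: color is yellow, weight = 1, doesn't match → Out.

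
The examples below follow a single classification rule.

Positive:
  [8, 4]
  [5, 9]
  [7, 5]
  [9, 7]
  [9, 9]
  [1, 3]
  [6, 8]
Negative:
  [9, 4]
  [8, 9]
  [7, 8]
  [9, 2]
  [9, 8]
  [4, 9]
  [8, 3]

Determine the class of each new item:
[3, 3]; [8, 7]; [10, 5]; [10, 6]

Positive, Negative, Negative, Positive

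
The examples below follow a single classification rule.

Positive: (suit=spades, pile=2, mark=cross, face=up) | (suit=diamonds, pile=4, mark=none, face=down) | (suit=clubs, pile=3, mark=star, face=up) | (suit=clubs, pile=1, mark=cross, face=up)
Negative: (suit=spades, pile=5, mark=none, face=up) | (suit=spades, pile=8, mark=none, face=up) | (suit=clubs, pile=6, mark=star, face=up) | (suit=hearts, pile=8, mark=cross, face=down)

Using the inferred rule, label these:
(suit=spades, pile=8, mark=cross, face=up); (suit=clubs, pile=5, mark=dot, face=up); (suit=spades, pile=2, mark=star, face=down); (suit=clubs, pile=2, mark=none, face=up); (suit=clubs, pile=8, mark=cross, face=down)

The distinguishing property — pile ≤ 4 — holds for all the 'Positive' cases and none of the 'Negative' cases.
(suit=spades, pile=8, mark=cross, face=up): pile = 8, fails this test → Negative.
(suit=clubs, pile=5, mark=dot, face=up): pile = 5, fails this test → Negative.
(suit=spades, pile=2, mark=star, face=down): pile = 2, meets the rule → Positive.
(suit=clubs, pile=2, mark=none, face=up): pile = 2, meets the rule → Positive.
(suit=clubs, pile=8, mark=cross, face=down): pile = 8, fails this test → Negative.

Negative, Negative, Positive, Positive, Negative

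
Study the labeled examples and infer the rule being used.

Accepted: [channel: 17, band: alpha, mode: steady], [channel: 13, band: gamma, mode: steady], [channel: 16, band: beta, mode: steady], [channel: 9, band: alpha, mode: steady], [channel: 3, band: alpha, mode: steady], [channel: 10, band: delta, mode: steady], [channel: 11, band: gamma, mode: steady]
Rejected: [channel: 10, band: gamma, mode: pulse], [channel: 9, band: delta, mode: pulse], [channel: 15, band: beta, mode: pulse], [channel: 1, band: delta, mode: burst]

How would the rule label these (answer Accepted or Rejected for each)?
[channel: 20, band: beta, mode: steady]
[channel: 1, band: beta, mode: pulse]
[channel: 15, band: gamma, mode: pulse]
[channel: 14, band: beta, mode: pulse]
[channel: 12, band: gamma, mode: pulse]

Accepted, Rejected, Rejected, Rejected, Rejected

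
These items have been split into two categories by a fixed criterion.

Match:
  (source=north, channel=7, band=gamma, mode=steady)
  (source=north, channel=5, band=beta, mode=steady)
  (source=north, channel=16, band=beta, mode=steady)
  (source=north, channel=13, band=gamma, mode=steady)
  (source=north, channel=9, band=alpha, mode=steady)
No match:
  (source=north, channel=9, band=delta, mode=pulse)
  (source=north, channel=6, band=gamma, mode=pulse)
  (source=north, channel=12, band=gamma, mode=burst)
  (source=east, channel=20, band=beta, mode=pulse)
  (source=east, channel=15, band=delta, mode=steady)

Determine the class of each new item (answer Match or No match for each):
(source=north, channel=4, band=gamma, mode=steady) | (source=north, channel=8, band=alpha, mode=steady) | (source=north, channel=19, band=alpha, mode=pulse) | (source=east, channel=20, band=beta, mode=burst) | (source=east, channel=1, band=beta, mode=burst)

Match, Match, No match, No match, No match

All 'Match' examples share one property — mode is steady AND source is north — and every 'No match' example lacks it.
(source=north, channel=4, band=gamma, mode=steady): mode is steady, source is north, matches → Match.
(source=north, channel=8, band=alpha, mode=steady): mode is steady, source is north, matches → Match.
(source=north, channel=19, band=alpha, mode=pulse): mode is pulse, source is north, fails the rule → No match.
(source=east, channel=20, band=beta, mode=burst): mode is burst, source is east, fails the rule → No match.
(source=east, channel=1, band=beta, mode=burst): mode is burst, source is east, fails the rule → No match.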